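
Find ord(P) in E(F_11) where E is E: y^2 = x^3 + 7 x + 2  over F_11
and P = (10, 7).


Compute successive multiples of P until we hit O:
  1P = (10, 7)
  2P = (7, 3)
  3P = (8, 3)
  4P = (8, 8)
  5P = (7, 8)
  6P = (10, 4)
  7P = O

ord(P) = 7


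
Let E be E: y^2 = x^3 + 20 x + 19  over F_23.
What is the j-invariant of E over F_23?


Delta = -16(4 a^3 + 27 b^2) mod 23 = 14
-1728 * (4 a)^3 = -1728 * (4*20)^3 mod 23 = 9
j = 9 * 14^(-1) mod 23 = 22

j = 22 (mod 23)


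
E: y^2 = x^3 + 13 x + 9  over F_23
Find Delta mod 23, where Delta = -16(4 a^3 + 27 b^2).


4 a^3 + 27 b^2 = 4*13^3 + 27*9^2 = 8788 + 2187 = 10975
Delta = -16 * (10975) = -175600
Delta mod 23 = 5

Delta = 5 (mod 23)


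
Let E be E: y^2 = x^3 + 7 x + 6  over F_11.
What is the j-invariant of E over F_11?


Delta = -16(4 a^3 + 27 b^2) mod 11 = 6
-1728 * (4 a)^3 = -1728 * (4*7)^3 mod 11 = 4
j = 4 * 6^(-1) mod 11 = 8

j = 8 (mod 11)


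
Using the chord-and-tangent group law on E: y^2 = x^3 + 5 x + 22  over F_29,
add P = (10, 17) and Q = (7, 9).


P != Q, so use the chord formula.
s = (y2 - y1) / (x2 - x1) = (21) / (26) mod 29 = 22
x3 = s^2 - x1 - x2 mod 29 = 22^2 - 10 - 7 = 3
y3 = s (x1 - x3) - y1 mod 29 = 22 * (10 - 3) - 17 = 21

P + Q = (3, 21)


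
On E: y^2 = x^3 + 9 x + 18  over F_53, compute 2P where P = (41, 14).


Doubling: s = (3 x1^2 + a) / (2 y1)
s = (3*41^2 + 9) / (2*14) mod 53 = 29
x3 = s^2 - 2 x1 mod 53 = 29^2 - 2*41 = 17
y3 = s (x1 - x3) - y1 mod 53 = 29 * (41 - 17) - 14 = 46

2P = (17, 46)


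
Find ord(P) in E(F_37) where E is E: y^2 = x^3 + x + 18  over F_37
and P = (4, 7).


Compute successive multiples of P until we hit O:
  1P = (4, 7)
  2P = (32, 6)
  3P = (17, 8)
  4P = (9, 4)
  5P = (14, 36)
  6P = (30, 36)
  7P = (2, 18)
  8P = (15, 35)
  ... (continuing to 17P)
  17P = O

ord(P) = 17


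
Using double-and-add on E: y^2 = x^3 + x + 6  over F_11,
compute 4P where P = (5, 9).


k = 4 = 100_2 (binary, LSB first: 001)
Double-and-add from P = (5, 9):
  bit 0 = 0: acc unchanged = O
  bit 1 = 0: acc unchanged = O
  bit 2 = 1: acc = O + (3, 6) = (3, 6)

4P = (3, 6)


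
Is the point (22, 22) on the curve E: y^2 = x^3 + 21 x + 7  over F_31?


Check whether y^2 = x^3 + 21 x + 7 (mod 31) for (x, y) = (22, 22).
LHS: y^2 = 22^2 mod 31 = 19
RHS: x^3 + 21 x + 7 = 22^3 + 21*22 + 7 mod 31 = 19
LHS = RHS

Yes, on the curve


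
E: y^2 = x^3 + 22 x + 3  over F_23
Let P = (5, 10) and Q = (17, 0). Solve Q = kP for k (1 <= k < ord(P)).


Enumerate multiples of P until we hit Q = (17, 0):
  1P = (5, 10)
  2P = (3, 2)
  3P = (8, 1)
  4P = (19, 9)
  5P = (1, 16)
  6P = (2, 20)
  7P = (22, 16)
  8P = (20, 5)
  9P = (16, 9)
  10P = (6, 11)
  11P = (13, 5)
  12P = (0, 7)
  13P = (11, 14)
  14P = (10, 2)
  15P = (17, 0)
Match found at i = 15.

k = 15


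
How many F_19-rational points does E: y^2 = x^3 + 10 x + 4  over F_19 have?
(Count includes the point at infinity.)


For each x in F_19, count y with y^2 = x^3 + 10 x + 4 mod 19:
  x = 0: RHS = 4, y in [2, 17]  -> 2 point(s)
  x = 3: RHS = 4, y in [2, 17]  -> 2 point(s)
  x = 8: RHS = 7, y in [8, 11]  -> 2 point(s)
  x = 9: RHS = 6, y in [5, 14]  -> 2 point(s)
  x = 11: RHS = 1, y in [1, 18]  -> 2 point(s)
  x = 12: RHS = 9, y in [3, 16]  -> 2 point(s)
  x = 14: RHS = 0, y in [0]  -> 1 point(s)
  x = 16: RHS = 4, y in [2, 17]  -> 2 point(s)
Affine points: 15. Add the point at infinity: total = 16.

#E(F_19) = 16


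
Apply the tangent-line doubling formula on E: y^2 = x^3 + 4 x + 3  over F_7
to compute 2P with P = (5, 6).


Doubling: s = (3 x1^2 + a) / (2 y1)
s = (3*5^2 + 4) / (2*6) mod 7 = 6
x3 = s^2 - 2 x1 mod 7 = 6^2 - 2*5 = 5
y3 = s (x1 - x3) - y1 mod 7 = 6 * (5 - 5) - 6 = 1

2P = (5, 1)


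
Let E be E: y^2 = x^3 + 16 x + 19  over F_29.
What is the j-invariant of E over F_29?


Delta = -16(4 a^3 + 27 b^2) mod 29 = 26
-1728 * (4 a)^3 = -1728 * (4*16)^3 mod 29 = 11
j = 11 * 26^(-1) mod 29 = 6

j = 6 (mod 29)


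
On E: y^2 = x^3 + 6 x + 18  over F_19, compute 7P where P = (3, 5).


k = 7 = 111_2 (binary, LSB first: 111)
Double-and-add from P = (3, 5):
  bit 0 = 1: acc = O + (3, 5) = (3, 5)
  bit 1 = 1: acc = (3, 5) + (18, 12) = (7, 2)
  bit 2 = 1: acc = (7, 2) + (6, 2) = (6, 17)

7P = (6, 17)


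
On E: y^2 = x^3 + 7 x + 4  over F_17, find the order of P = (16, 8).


Compute successive multiples of P until we hit O:
  1P = (16, 8)
  2P = (0, 2)
  3P = (3, 16)
  4P = (2, 3)
  5P = (15, 13)
  6P = (11, 1)
  7P = (11, 16)
  8P = (15, 4)
  ... (continuing to 13P)
  13P = O

ord(P) = 13


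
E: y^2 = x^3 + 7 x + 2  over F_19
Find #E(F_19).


For each x in F_19, count y with y^2 = x^3 + 7 x + 2 mod 19:
  x = 2: RHS = 5, y in [9, 10]  -> 2 point(s)
  x = 8: RHS = 0, y in [0]  -> 1 point(s)
  x = 11: RHS = 4, y in [2, 17]  -> 2 point(s)
  x = 12: RHS = 9, y in [3, 16]  -> 2 point(s)
  x = 15: RHS = 5, y in [9, 10]  -> 2 point(s)
  x = 16: RHS = 11, y in [7, 12]  -> 2 point(s)
Affine points: 11. Add the point at infinity: total = 12.

#E(F_19) = 12


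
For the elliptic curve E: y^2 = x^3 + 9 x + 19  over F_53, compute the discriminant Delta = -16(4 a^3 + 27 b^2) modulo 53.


4 a^3 + 27 b^2 = 4*9^3 + 27*19^2 = 2916 + 9747 = 12663
Delta = -16 * (12663) = -202608
Delta mod 53 = 11

Delta = 11 (mod 53)


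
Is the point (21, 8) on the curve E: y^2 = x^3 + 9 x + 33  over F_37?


Check whether y^2 = x^3 + 9 x + 33 (mod 37) for (x, y) = (21, 8).
LHS: y^2 = 8^2 mod 37 = 27
RHS: x^3 + 9 x + 33 = 21^3 + 9*21 + 33 mod 37 = 11
LHS != RHS

No, not on the curve


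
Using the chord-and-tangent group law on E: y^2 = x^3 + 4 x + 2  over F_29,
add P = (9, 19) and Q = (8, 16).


P != Q, so use the chord formula.
s = (y2 - y1) / (x2 - x1) = (26) / (28) mod 29 = 3
x3 = s^2 - x1 - x2 mod 29 = 3^2 - 9 - 8 = 21
y3 = s (x1 - x3) - y1 mod 29 = 3 * (9 - 21) - 19 = 3

P + Q = (21, 3)


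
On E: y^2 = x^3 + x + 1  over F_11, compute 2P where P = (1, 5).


Doubling: s = (3 x1^2 + a) / (2 y1)
s = (3*1^2 + 1) / (2*5) mod 11 = 7
x3 = s^2 - 2 x1 mod 11 = 7^2 - 2*1 = 3
y3 = s (x1 - x3) - y1 mod 11 = 7 * (1 - 3) - 5 = 3

2P = (3, 3)


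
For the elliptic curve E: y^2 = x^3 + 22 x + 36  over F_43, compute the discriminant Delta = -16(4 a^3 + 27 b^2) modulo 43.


4 a^3 + 27 b^2 = 4*22^3 + 27*36^2 = 42592 + 34992 = 77584
Delta = -16 * (77584) = -1241344
Delta mod 43 = 23

Delta = 23 (mod 43)


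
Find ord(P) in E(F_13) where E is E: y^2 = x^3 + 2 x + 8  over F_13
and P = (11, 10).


Compute successive multiples of P until we hit O:
  1P = (11, 10)
  2P = (8, 9)
  3P = (10, 12)
  4P = (9, 12)
  5P = (7, 12)
  6P = (5, 0)
  7P = (7, 1)
  8P = (9, 1)
  ... (continuing to 12P)
  12P = O

ord(P) = 12


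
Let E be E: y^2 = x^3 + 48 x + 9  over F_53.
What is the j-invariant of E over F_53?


Delta = -16(4 a^3 + 27 b^2) mod 53 = 38
-1728 * (4 a)^3 = -1728 * (4*48)^3 mod 53 = 10
j = 10 * 38^(-1) mod 53 = 17

j = 17 (mod 53)


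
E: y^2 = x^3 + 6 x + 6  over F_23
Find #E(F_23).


For each x in F_23, count y with y^2 = x^3 + 6 x + 6 mod 23:
  x = 0: RHS = 6, y in [11, 12]  -> 2 point(s)
  x = 1: RHS = 13, y in [6, 17]  -> 2 point(s)
  x = 2: RHS = 3, y in [7, 16]  -> 2 point(s)
  x = 4: RHS = 2, y in [5, 18]  -> 2 point(s)
  x = 5: RHS = 0, y in [0]  -> 1 point(s)
  x = 7: RHS = 0, y in [0]  -> 1 point(s)
  x = 10: RHS = 8, y in [10, 13]  -> 2 point(s)
  x = 11: RHS = 0, y in [0]  -> 1 point(s)
  x = 12: RHS = 12, y in [9, 14]  -> 2 point(s)
  x = 13: RHS = 4, y in [2, 21]  -> 2 point(s)
  x = 16: RHS = 12, y in [9, 14]  -> 2 point(s)
  x = 18: RHS = 12, y in [9, 14]  -> 2 point(s)
  x = 21: RHS = 9, y in [3, 20]  -> 2 point(s)
Affine points: 23. Add the point at infinity: total = 24.

#E(F_23) = 24


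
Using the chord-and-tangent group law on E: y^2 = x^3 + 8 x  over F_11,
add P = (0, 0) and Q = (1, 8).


P != Q, so use the chord formula.
s = (y2 - y1) / (x2 - x1) = (8) / (1) mod 11 = 8
x3 = s^2 - x1 - x2 mod 11 = 8^2 - 0 - 1 = 8
y3 = s (x1 - x3) - y1 mod 11 = 8 * (0 - 8) - 0 = 2

P + Q = (8, 2)


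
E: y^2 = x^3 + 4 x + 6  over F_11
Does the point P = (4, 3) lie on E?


Check whether y^2 = x^3 + 4 x + 6 (mod 11) for (x, y) = (4, 3).
LHS: y^2 = 3^2 mod 11 = 9
RHS: x^3 + 4 x + 6 = 4^3 + 4*4 + 6 mod 11 = 9
LHS = RHS

Yes, on the curve


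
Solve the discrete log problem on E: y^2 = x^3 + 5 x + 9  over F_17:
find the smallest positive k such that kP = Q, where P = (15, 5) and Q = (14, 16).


Enumerate multiples of P until we hit Q = (14, 16):
  1P = (15, 5)
  2P = (4, 12)
  3P = (14, 16)
Match found at i = 3.

k = 3


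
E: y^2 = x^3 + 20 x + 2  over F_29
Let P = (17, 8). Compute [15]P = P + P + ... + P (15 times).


k = 15 = 1111_2 (binary, LSB first: 1111)
Double-and-add from P = (17, 8):
  bit 0 = 1: acc = O + (17, 8) = (17, 8)
  bit 1 = 1: acc = (17, 8) + (1, 9) = (5, 13)
  bit 2 = 1: acc = (5, 13) + (11, 4) = (8, 6)
  bit 3 = 1: acc = (8, 6) + (13, 9) = (13, 20)

15P = (13, 20)


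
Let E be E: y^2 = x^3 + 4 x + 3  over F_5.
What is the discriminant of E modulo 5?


4 a^3 + 27 b^2 = 4*4^3 + 27*3^2 = 256 + 243 = 499
Delta = -16 * (499) = -7984
Delta mod 5 = 1

Delta = 1 (mod 5)


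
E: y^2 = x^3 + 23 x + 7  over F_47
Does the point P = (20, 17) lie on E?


Check whether y^2 = x^3 + 23 x + 7 (mod 47) for (x, y) = (20, 17).
LHS: y^2 = 17^2 mod 47 = 7
RHS: x^3 + 23 x + 7 = 20^3 + 23*20 + 7 mod 47 = 7
LHS = RHS

Yes, on the curve


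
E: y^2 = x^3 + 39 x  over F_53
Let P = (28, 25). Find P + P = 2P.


Doubling: s = (3 x1^2 + a) / (2 y1)
s = (3*28^2 + 39) / (2*25) mod 53 = 51
x3 = s^2 - 2 x1 mod 53 = 51^2 - 2*28 = 1
y3 = s (x1 - x3) - y1 mod 53 = 51 * (28 - 1) - 25 = 27

2P = (1, 27)


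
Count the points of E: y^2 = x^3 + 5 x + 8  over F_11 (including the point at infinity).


For each x in F_11, count y with y^2 = x^3 + 5 x + 8 mod 11:
  x = 1: RHS = 3, y in [5, 6]  -> 2 point(s)
  x = 2: RHS = 4, y in [2, 9]  -> 2 point(s)
  x = 4: RHS = 4, y in [2, 9]  -> 2 point(s)
  x = 5: RHS = 4, y in [2, 9]  -> 2 point(s)
  x = 6: RHS = 1, y in [1, 10]  -> 2 point(s)
  x = 7: RHS = 1, y in [1, 10]  -> 2 point(s)
  x = 9: RHS = 1, y in [1, 10]  -> 2 point(s)
Affine points: 14. Add the point at infinity: total = 15.

#E(F_11) = 15


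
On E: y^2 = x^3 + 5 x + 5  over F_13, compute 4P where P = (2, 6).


k = 4 = 100_2 (binary, LSB first: 001)
Double-and-add from P = (2, 6):
  bit 0 = 0: acc unchanged = O
  bit 1 = 0: acc unchanged = O
  bit 2 = 1: acc = O + (12, 5) = (12, 5)

4P = (12, 5)


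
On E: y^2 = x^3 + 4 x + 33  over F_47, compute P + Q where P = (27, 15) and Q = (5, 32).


P != Q, so use the chord formula.
s = (y2 - y1) / (x2 - x1) = (17) / (25) mod 47 = 27
x3 = s^2 - x1 - x2 mod 47 = 27^2 - 27 - 5 = 39
y3 = s (x1 - x3) - y1 mod 47 = 27 * (27 - 39) - 15 = 37

P + Q = (39, 37)


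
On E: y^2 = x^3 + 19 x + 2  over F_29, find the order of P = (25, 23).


Compute successive multiples of P until we hit O:
  1P = (25, 23)
  2P = (14, 5)
  3P = (20, 1)
  4P = (8, 17)
  5P = (18, 17)
  6P = (11, 18)
  7P = (6, 19)
  8P = (26, 18)
  ... (continuing to 29P)
  29P = O

ord(P) = 29


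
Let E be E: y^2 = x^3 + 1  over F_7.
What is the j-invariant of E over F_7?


Delta = -16(4 a^3 + 27 b^2) mod 7 = 2
-1728 * (4 a)^3 = -1728 * (4*0)^3 mod 7 = 0
j = 0 * 2^(-1) mod 7 = 0

j = 0 (mod 7)


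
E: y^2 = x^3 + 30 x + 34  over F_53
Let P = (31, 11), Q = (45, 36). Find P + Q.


P != Q, so use the chord formula.
s = (y2 - y1) / (x2 - x1) = (25) / (14) mod 53 = 51
x3 = s^2 - x1 - x2 mod 53 = 51^2 - 31 - 45 = 34
y3 = s (x1 - x3) - y1 mod 53 = 51 * (31 - 34) - 11 = 48

P + Q = (34, 48)


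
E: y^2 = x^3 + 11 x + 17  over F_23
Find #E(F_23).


For each x in F_23, count y with y^2 = x^3 + 11 x + 17 mod 23:
  x = 1: RHS = 6, y in [11, 12]  -> 2 point(s)
  x = 2: RHS = 1, y in [1, 22]  -> 2 point(s)
  x = 3: RHS = 8, y in [10, 13]  -> 2 point(s)
  x = 5: RHS = 13, y in [6, 17]  -> 2 point(s)
  x = 6: RHS = 0, y in [0]  -> 1 point(s)
  x = 7: RHS = 0, y in [0]  -> 1 point(s)
  x = 10: RHS = 0, y in [0]  -> 1 point(s)
  x = 19: RHS = 1, y in [1, 22]  -> 2 point(s)
  x = 20: RHS = 3, y in [7, 16]  -> 2 point(s)
Affine points: 15. Add the point at infinity: total = 16.

#E(F_23) = 16


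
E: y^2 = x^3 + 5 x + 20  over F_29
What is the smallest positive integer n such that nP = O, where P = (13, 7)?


Compute successive multiples of P until we hit O:
  1P = (13, 7)
  2P = (26, 23)
  3P = (20, 0)
  4P = (26, 6)
  5P = (13, 22)
  6P = O

ord(P) = 6


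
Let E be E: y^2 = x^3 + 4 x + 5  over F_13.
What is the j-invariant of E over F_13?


Delta = -16(4 a^3 + 27 b^2) mod 13 = 2
-1728 * (4 a)^3 = -1728 * (4*4)^3 mod 13 = 1
j = 1 * 2^(-1) mod 13 = 7

j = 7 (mod 13)


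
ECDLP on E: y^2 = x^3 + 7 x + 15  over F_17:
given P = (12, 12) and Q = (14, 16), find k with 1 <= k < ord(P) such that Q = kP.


Enumerate multiples of P until we hit Q = (14, 16):
  1P = (12, 12)
  2P = (14, 1)
  3P = (0, 7)
  4P = (6, 16)
  5P = (7, 13)
  6P = (13, 12)
  7P = (9, 5)
  8P = (9, 12)
  9P = (13, 5)
  10P = (7, 4)
  11P = (6, 1)
  12P = (0, 10)
  13P = (14, 16)
Match found at i = 13.

k = 13


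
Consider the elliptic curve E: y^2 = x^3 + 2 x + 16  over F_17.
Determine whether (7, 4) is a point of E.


Check whether y^2 = x^3 + 2 x + 16 (mod 17) for (x, y) = (7, 4).
LHS: y^2 = 4^2 mod 17 = 16
RHS: x^3 + 2 x + 16 = 7^3 + 2*7 + 16 mod 17 = 16
LHS = RHS

Yes, on the curve


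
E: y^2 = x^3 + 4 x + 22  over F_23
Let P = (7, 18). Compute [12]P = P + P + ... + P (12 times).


k = 12 = 1100_2 (binary, LSB first: 0011)
Double-and-add from P = (7, 18):
  bit 0 = 0: acc unchanged = O
  bit 1 = 0: acc unchanged = O
  bit 2 = 1: acc = O + (6, 3) = (6, 3)
  bit 3 = 1: acc = (6, 3) + (17, 14) = (1, 2)

12P = (1, 2)


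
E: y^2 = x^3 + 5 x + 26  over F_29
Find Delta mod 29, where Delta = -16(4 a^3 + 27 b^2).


4 a^3 + 27 b^2 = 4*5^3 + 27*26^2 = 500 + 18252 = 18752
Delta = -16 * (18752) = -300032
Delta mod 29 = 2

Delta = 2 (mod 29)


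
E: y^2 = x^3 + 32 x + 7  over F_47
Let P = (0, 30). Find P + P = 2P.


Doubling: s = (3 x1^2 + a) / (2 y1)
s = (3*0^2 + 32) / (2*30) mod 47 = 35
x3 = s^2 - 2 x1 mod 47 = 35^2 - 2*0 = 3
y3 = s (x1 - x3) - y1 mod 47 = 35 * (0 - 3) - 30 = 6

2P = (3, 6)


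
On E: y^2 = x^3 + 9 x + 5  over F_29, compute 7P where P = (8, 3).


k = 7 = 111_2 (binary, LSB first: 111)
Double-and-add from P = (8, 3):
  bit 0 = 1: acc = O + (8, 3) = (8, 3)
  bit 1 = 1: acc = (8, 3) + (26, 3) = (24, 26)
  bit 2 = 1: acc = (24, 26) + (13, 17) = (14, 27)

7P = (14, 27)


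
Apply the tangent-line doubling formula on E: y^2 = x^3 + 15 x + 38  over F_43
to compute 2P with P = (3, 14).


Doubling: s = (3 x1^2 + a) / (2 y1)
s = (3*3^2 + 15) / (2*14) mod 43 = 23
x3 = s^2 - 2 x1 mod 43 = 23^2 - 2*3 = 7
y3 = s (x1 - x3) - y1 mod 43 = 23 * (3 - 7) - 14 = 23

2P = (7, 23)


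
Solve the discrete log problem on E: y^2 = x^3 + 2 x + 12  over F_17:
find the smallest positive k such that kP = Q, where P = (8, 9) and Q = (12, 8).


Enumerate multiples of P until we hit Q = (12, 8):
  1P = (8, 9)
  2P = (16, 3)
  3P = (1, 7)
  4P = (6, 11)
  5P = (4, 4)
  6P = (14, 9)
  7P = (12, 8)
Match found at i = 7.

k = 7


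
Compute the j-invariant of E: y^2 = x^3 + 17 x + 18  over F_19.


Delta = -16(4 a^3 + 27 b^2) mod 19 = 4
-1728 * (4 a)^3 = -1728 * (4*17)^3 mod 19 = 1
j = 1 * 4^(-1) mod 19 = 5

j = 5 (mod 19)


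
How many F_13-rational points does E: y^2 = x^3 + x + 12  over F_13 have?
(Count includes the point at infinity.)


For each x in F_13, count y with y^2 = x^3 + 1 x + 12 mod 13:
  x = 0: RHS = 12, y in [5, 8]  -> 2 point(s)
  x = 1: RHS = 1, y in [1, 12]  -> 2 point(s)
  x = 2: RHS = 9, y in [3, 10]  -> 2 point(s)
  x = 3: RHS = 3, y in [4, 9]  -> 2 point(s)
  x = 5: RHS = 12, y in [5, 8]  -> 2 point(s)
  x = 6: RHS = 0, y in [0]  -> 1 point(s)
  x = 8: RHS = 12, y in [5, 8]  -> 2 point(s)
  x = 9: RHS = 9, y in [3, 10]  -> 2 point(s)
  x = 12: RHS = 10, y in [6, 7]  -> 2 point(s)
Affine points: 17. Add the point at infinity: total = 18.

#E(F_13) = 18


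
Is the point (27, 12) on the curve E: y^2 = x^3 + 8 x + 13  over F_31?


Check whether y^2 = x^3 + 8 x + 13 (mod 31) for (x, y) = (27, 12).
LHS: y^2 = 12^2 mod 31 = 20
RHS: x^3 + 8 x + 13 = 27^3 + 8*27 + 13 mod 31 = 10
LHS != RHS

No, not on the curve


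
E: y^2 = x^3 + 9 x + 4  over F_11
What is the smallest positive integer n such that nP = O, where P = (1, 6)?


Compute successive multiples of P until we hit O:
  1P = (1, 6)
  2P = (10, 7)
  3P = (3, 6)
  4P = (7, 5)
  5P = (7, 6)
  6P = (3, 5)
  7P = (10, 4)
  8P = (1, 5)
  ... (continuing to 9P)
  9P = O

ord(P) = 9


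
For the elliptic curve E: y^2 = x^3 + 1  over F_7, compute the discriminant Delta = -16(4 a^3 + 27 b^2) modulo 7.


4 a^3 + 27 b^2 = 4*0^3 + 27*1^2 = 0 + 27 = 27
Delta = -16 * (27) = -432
Delta mod 7 = 2

Delta = 2 (mod 7)


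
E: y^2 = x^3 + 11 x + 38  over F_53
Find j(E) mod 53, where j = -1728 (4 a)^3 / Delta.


Delta = -16(4 a^3 + 27 b^2) mod 53 = 42
-1728 * (4 a)^3 = -1728 * (4*11)^3 mod 53 = 8
j = 8 * 42^(-1) mod 53 = 33

j = 33 (mod 53)


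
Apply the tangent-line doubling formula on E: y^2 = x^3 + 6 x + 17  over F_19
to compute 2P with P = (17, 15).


Doubling: s = (3 x1^2 + a) / (2 y1)
s = (3*17^2 + 6) / (2*15) mod 19 = 12
x3 = s^2 - 2 x1 mod 19 = 12^2 - 2*17 = 15
y3 = s (x1 - x3) - y1 mod 19 = 12 * (17 - 15) - 15 = 9

2P = (15, 9)


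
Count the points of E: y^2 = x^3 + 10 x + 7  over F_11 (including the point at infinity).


For each x in F_11, count y with y^2 = x^3 + 10 x + 7 mod 11:
  x = 3: RHS = 9, y in [3, 8]  -> 2 point(s)
  x = 4: RHS = 1, y in [1, 10]  -> 2 point(s)
  x = 8: RHS = 5, y in [4, 7]  -> 2 point(s)
  x = 9: RHS = 1, y in [1, 10]  -> 2 point(s)
Affine points: 8. Add the point at infinity: total = 9.

#E(F_11) = 9


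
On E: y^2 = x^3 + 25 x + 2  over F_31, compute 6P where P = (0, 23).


k = 6 = 110_2 (binary, LSB first: 011)
Double-and-add from P = (0, 23):
  bit 0 = 0: acc unchanged = O
  bit 1 = 1: acc = O + (20, 16) = (20, 16)
  bit 2 = 1: acc = (20, 16) + (30, 10) = (26, 0)

6P = (26, 0)


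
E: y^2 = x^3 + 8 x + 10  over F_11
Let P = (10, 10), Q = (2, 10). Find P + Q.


P != Q, so use the chord formula.
s = (y2 - y1) / (x2 - x1) = (0) / (3) mod 11 = 0
x3 = s^2 - x1 - x2 mod 11 = 0^2 - 10 - 2 = 10
y3 = s (x1 - x3) - y1 mod 11 = 0 * (10 - 10) - 10 = 1

P + Q = (10, 1)


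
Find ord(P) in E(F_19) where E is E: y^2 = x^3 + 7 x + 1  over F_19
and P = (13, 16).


Compute successive multiples of P until we hit O:
  1P = (13, 16)
  2P = (2, 17)
  3P = (15, 17)
  4P = (15, 2)
  5P = (2, 2)
  6P = (13, 3)
  7P = O

ord(P) = 7


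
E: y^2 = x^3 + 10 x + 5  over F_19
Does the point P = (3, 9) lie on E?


Check whether y^2 = x^3 + 10 x + 5 (mod 19) for (x, y) = (3, 9).
LHS: y^2 = 9^2 mod 19 = 5
RHS: x^3 + 10 x + 5 = 3^3 + 10*3 + 5 mod 19 = 5
LHS = RHS

Yes, on the curve


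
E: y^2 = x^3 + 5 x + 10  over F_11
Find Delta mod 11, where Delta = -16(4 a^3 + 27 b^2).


4 a^3 + 27 b^2 = 4*5^3 + 27*10^2 = 500 + 2700 = 3200
Delta = -16 * (3200) = -51200
Delta mod 11 = 5

Delta = 5 (mod 11)


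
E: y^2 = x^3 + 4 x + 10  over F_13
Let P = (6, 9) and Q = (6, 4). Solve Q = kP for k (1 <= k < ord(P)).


Enumerate multiples of P until we hit Q = (6, 4):
  1P = (6, 9)
  2P = (2, 0)
  3P = (6, 4)
Match found at i = 3.

k = 3


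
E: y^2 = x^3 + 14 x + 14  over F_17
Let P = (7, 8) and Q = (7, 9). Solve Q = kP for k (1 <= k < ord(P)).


Enumerate multiples of P until we hit Q = (7, 9):
  1P = (7, 8)
  2P = (16, 13)
  3P = (9, 6)
  4P = (2, 4)
  5P = (10, 10)
  6P = (8, 14)
  7P = (4, 10)
  8P = (14, 8)
  9P = (13, 9)
  10P = (6, 12)
  11P = (3, 10)
  12P = (3, 7)
  13P = (6, 5)
  14P = (13, 8)
  15P = (14, 9)
  16P = (4, 7)
  17P = (8, 3)
  18P = (10, 7)
  19P = (2, 13)
  20P = (9, 11)
  21P = (16, 4)
  22P = (7, 9)
Match found at i = 22.

k = 22


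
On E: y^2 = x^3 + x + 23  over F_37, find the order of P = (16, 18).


Compute successive multiples of P until we hit O:
  1P = (16, 18)
  2P = (32, 2)
  3P = (27, 30)
  4P = (1, 32)
  5P = (36, 13)
  6P = (29, 13)
  7P = (2, 25)
  8P = (10, 16)
  ... (continuing to 40P)
  40P = O

ord(P) = 40


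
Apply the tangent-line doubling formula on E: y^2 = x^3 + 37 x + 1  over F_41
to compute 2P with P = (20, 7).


Doubling: s = (3 x1^2 + a) / (2 y1)
s = (3*20^2 + 37) / (2*7) mod 41 = 21
x3 = s^2 - 2 x1 mod 41 = 21^2 - 2*20 = 32
y3 = s (x1 - x3) - y1 mod 41 = 21 * (20 - 32) - 7 = 28

2P = (32, 28)


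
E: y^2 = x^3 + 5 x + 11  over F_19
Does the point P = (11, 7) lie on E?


Check whether y^2 = x^3 + 5 x + 11 (mod 19) for (x, y) = (11, 7).
LHS: y^2 = 7^2 mod 19 = 11
RHS: x^3 + 5 x + 11 = 11^3 + 5*11 + 11 mod 19 = 10
LHS != RHS

No, not on the curve


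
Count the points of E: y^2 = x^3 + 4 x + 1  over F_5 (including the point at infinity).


For each x in F_5, count y with y^2 = x^3 + 4 x + 1 mod 5:
  x = 0: RHS = 1, y in [1, 4]  -> 2 point(s)
  x = 1: RHS = 1, y in [1, 4]  -> 2 point(s)
  x = 3: RHS = 0, y in [0]  -> 1 point(s)
  x = 4: RHS = 1, y in [1, 4]  -> 2 point(s)
Affine points: 7. Add the point at infinity: total = 8.

#E(F_5) = 8


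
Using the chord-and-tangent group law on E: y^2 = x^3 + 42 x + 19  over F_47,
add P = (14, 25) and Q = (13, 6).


P != Q, so use the chord formula.
s = (y2 - y1) / (x2 - x1) = (28) / (46) mod 47 = 19
x3 = s^2 - x1 - x2 mod 47 = 19^2 - 14 - 13 = 5
y3 = s (x1 - x3) - y1 mod 47 = 19 * (14 - 5) - 25 = 5

P + Q = (5, 5)


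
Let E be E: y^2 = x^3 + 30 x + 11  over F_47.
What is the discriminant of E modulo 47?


4 a^3 + 27 b^2 = 4*30^3 + 27*11^2 = 108000 + 3267 = 111267
Delta = -16 * (111267) = -1780272
Delta mod 47 = 41

Delta = 41 (mod 47)


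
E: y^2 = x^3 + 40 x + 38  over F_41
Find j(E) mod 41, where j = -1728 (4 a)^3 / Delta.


Delta = -16(4 a^3 + 27 b^2) mod 41 = 30
-1728 * (4 a)^3 = -1728 * (4*40)^3 mod 41 = 15
j = 15 * 30^(-1) mod 41 = 21

j = 21 (mod 41)


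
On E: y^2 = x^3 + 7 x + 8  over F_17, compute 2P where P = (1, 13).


k = 2 = 10_2 (binary, LSB first: 01)
Double-and-add from P = (1, 13):
  bit 0 = 0: acc unchanged = O
  bit 1 = 1: acc = O + (7, 3) = (7, 3)

2P = (7, 3)


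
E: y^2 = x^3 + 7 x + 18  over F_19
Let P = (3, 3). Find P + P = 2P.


Doubling: s = (3 x1^2 + a) / (2 y1)
s = (3*3^2 + 7) / (2*3) mod 19 = 12
x3 = s^2 - 2 x1 mod 19 = 12^2 - 2*3 = 5
y3 = s (x1 - x3) - y1 mod 19 = 12 * (3 - 5) - 3 = 11

2P = (5, 11)


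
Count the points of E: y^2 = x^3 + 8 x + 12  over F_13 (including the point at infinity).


For each x in F_13, count y with y^2 = x^3 + 8 x + 12 mod 13:
  x = 0: RHS = 12, y in [5, 8]  -> 2 point(s)
  x = 2: RHS = 10, y in [6, 7]  -> 2 point(s)
  x = 4: RHS = 4, y in [2, 11]  -> 2 point(s)
  x = 6: RHS = 3, y in [4, 9]  -> 2 point(s)
  x = 8: RHS = 3, y in [4, 9]  -> 2 point(s)
  x = 10: RHS = 0, y in [0]  -> 1 point(s)
  x = 11: RHS = 1, y in [1, 12]  -> 2 point(s)
  x = 12: RHS = 3, y in [4, 9]  -> 2 point(s)
Affine points: 15. Add the point at infinity: total = 16.

#E(F_13) = 16


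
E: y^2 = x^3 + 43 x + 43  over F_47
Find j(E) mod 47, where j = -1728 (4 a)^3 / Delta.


Delta = -16(4 a^3 + 27 b^2) mod 47 = 4
-1728 * (4 a)^3 = -1728 * (4*43)^3 mod 47 = 17
j = 17 * 4^(-1) mod 47 = 16

j = 16 (mod 47)


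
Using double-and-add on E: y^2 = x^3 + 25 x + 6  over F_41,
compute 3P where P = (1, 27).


k = 3 = 11_2 (binary, LSB first: 11)
Double-and-add from P = (1, 27):
  bit 0 = 1: acc = O + (1, 27) = (1, 27)
  bit 1 = 1: acc = (1, 27) + (40, 12) = (5, 25)

3P = (5, 25)


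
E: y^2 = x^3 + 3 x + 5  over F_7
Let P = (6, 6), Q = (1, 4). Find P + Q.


P != Q, so use the chord formula.
s = (y2 - y1) / (x2 - x1) = (5) / (2) mod 7 = 6
x3 = s^2 - x1 - x2 mod 7 = 6^2 - 6 - 1 = 1
y3 = s (x1 - x3) - y1 mod 7 = 6 * (6 - 1) - 6 = 3

P + Q = (1, 3)


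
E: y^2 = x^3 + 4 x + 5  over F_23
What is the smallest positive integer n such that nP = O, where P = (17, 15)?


Compute successive multiples of P until we hit O:
  1P = (17, 15)
  2P = (15, 17)
  3P = (15, 6)
  4P = (17, 8)
  5P = O

ord(P) = 5


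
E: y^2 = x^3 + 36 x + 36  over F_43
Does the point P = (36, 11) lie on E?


Check whether y^2 = x^3 + 36 x + 36 (mod 43) for (x, y) = (36, 11).
LHS: y^2 = 11^2 mod 43 = 35
RHS: x^3 + 36 x + 36 = 36^3 + 36*36 + 36 mod 43 = 0
LHS != RHS

No, not on the curve


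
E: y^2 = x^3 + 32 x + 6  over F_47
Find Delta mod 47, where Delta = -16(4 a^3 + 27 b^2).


4 a^3 + 27 b^2 = 4*32^3 + 27*6^2 = 131072 + 972 = 132044
Delta = -16 * (132044) = -2112704
Delta mod 47 = 40

Delta = 40 (mod 47)


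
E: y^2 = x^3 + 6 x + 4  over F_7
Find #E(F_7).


For each x in F_7, count y with y^2 = x^3 + 6 x + 4 mod 7:
  x = 0: RHS = 4, y in [2, 5]  -> 2 point(s)
  x = 1: RHS = 4, y in [2, 5]  -> 2 point(s)
  x = 3: RHS = 0, y in [0]  -> 1 point(s)
  x = 4: RHS = 1, y in [1, 6]  -> 2 point(s)
  x = 6: RHS = 4, y in [2, 5]  -> 2 point(s)
Affine points: 9. Add the point at infinity: total = 10.

#E(F_7) = 10


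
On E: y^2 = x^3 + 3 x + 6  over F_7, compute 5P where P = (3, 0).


k = 5 = 101_2 (binary, LSB first: 101)
Double-and-add from P = (3, 0):
  bit 0 = 1: acc = O + (3, 0) = (3, 0)
  bit 1 = 0: acc unchanged = (3, 0)
  bit 2 = 1: acc = (3, 0) + O = (3, 0)

5P = (3, 0)


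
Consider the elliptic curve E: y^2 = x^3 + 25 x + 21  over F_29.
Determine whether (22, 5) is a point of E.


Check whether y^2 = x^3 + 25 x + 21 (mod 29) for (x, y) = (22, 5).
LHS: y^2 = 5^2 mod 29 = 25
RHS: x^3 + 25 x + 21 = 22^3 + 25*22 + 21 mod 29 = 25
LHS = RHS

Yes, on the curve


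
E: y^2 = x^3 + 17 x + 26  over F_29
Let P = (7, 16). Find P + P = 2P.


Doubling: s = (3 x1^2 + a) / (2 y1)
s = (3*7^2 + 17) / (2*16) mod 29 = 16
x3 = s^2 - 2 x1 mod 29 = 16^2 - 2*7 = 10
y3 = s (x1 - x3) - y1 mod 29 = 16 * (7 - 10) - 16 = 23

2P = (10, 23)


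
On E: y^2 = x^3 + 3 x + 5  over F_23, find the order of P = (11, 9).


Compute successive multiples of P until we hit O:
  1P = (11, 9)
  2P = (3, 8)
  3P = (18, 16)
  4P = (18, 7)
  5P = (3, 15)
  6P = (11, 14)
  7P = O

ord(P) = 7


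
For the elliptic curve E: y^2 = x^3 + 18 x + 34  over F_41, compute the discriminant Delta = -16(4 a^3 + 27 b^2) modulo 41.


4 a^3 + 27 b^2 = 4*18^3 + 27*34^2 = 23328 + 31212 = 54540
Delta = -16 * (54540) = -872640
Delta mod 41 = 4

Delta = 4 (mod 41)


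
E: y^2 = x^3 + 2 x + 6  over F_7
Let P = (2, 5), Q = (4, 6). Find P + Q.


P != Q, so use the chord formula.
s = (y2 - y1) / (x2 - x1) = (1) / (2) mod 7 = 4
x3 = s^2 - x1 - x2 mod 7 = 4^2 - 2 - 4 = 3
y3 = s (x1 - x3) - y1 mod 7 = 4 * (2 - 3) - 5 = 5

P + Q = (3, 5)


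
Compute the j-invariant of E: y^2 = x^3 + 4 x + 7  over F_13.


Delta = -16(4 a^3 + 27 b^2) mod 13 = 8
-1728 * (4 a)^3 = -1728 * (4*4)^3 mod 13 = 1
j = 1 * 8^(-1) mod 13 = 5

j = 5 (mod 13)


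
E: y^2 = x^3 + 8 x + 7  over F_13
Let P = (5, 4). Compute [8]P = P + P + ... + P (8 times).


k = 8 = 1000_2 (binary, LSB first: 0001)
Double-and-add from P = (5, 4):
  bit 0 = 0: acc unchanged = O
  bit 1 = 0: acc unchanged = O
  bit 2 = 0: acc unchanged = O
  bit 3 = 1: acc = O + (7, 9) = (7, 9)

8P = (7, 9)


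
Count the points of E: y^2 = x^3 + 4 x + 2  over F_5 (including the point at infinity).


For each x in F_5, count y with y^2 = x^3 + 4 x + 2 mod 5:
  x = 3: RHS = 1, y in [1, 4]  -> 2 point(s)
Affine points: 2. Add the point at infinity: total = 3.

#E(F_5) = 3


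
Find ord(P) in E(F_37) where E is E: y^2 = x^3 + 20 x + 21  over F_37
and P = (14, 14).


Compute successive multiples of P until we hit O:
  1P = (14, 14)
  2P = (35, 11)
  3P = (22, 3)
  4P = (0, 13)
  5P = (13, 31)
  6P = (3, 21)
  7P = (36, 0)
  8P = (3, 16)
  ... (continuing to 14P)
  14P = O

ord(P) = 14


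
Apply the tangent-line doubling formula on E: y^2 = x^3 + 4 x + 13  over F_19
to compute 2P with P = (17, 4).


Doubling: s = (3 x1^2 + a) / (2 y1)
s = (3*17^2 + 4) / (2*4) mod 19 = 2
x3 = s^2 - 2 x1 mod 19 = 2^2 - 2*17 = 8
y3 = s (x1 - x3) - y1 mod 19 = 2 * (17 - 8) - 4 = 14

2P = (8, 14)


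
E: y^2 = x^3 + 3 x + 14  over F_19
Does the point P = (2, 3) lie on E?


Check whether y^2 = x^3 + 3 x + 14 (mod 19) for (x, y) = (2, 3).
LHS: y^2 = 3^2 mod 19 = 9
RHS: x^3 + 3 x + 14 = 2^3 + 3*2 + 14 mod 19 = 9
LHS = RHS

Yes, on the curve


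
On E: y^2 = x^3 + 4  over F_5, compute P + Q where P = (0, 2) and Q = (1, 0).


P != Q, so use the chord formula.
s = (y2 - y1) / (x2 - x1) = (3) / (1) mod 5 = 3
x3 = s^2 - x1 - x2 mod 5 = 3^2 - 0 - 1 = 3
y3 = s (x1 - x3) - y1 mod 5 = 3 * (0 - 3) - 2 = 4

P + Q = (3, 4)


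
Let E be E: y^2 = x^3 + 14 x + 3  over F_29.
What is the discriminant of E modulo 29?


4 a^3 + 27 b^2 = 4*14^3 + 27*3^2 = 10976 + 243 = 11219
Delta = -16 * (11219) = -179504
Delta mod 29 = 6

Delta = 6 (mod 29)


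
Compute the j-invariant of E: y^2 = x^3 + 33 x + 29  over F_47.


Delta = -16(4 a^3 + 27 b^2) mod 47 = 22
-1728 * (4 a)^3 = -1728 * (4*33)^3 mod 47 = 18
j = 18 * 22^(-1) mod 47 = 35

j = 35 (mod 47)


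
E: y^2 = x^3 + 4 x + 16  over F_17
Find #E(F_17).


For each x in F_17, count y with y^2 = x^3 + 4 x + 16 mod 17:
  x = 0: RHS = 16, y in [4, 13]  -> 2 point(s)
  x = 1: RHS = 4, y in [2, 15]  -> 2 point(s)
  x = 2: RHS = 15, y in [7, 10]  -> 2 point(s)
  x = 3: RHS = 4, y in [2, 15]  -> 2 point(s)
  x = 5: RHS = 8, y in [5, 12]  -> 2 point(s)
  x = 6: RHS = 1, y in [1, 16]  -> 2 point(s)
  x = 7: RHS = 13, y in [8, 9]  -> 2 point(s)
  x = 8: RHS = 16, y in [4, 13]  -> 2 point(s)
  x = 9: RHS = 16, y in [4, 13]  -> 2 point(s)
  x = 10: RHS = 2, y in [6, 11]  -> 2 point(s)
  x = 13: RHS = 4, y in [2, 15]  -> 2 point(s)
  x = 15: RHS = 0, y in [0]  -> 1 point(s)
Affine points: 23. Add the point at infinity: total = 24.

#E(F_17) = 24


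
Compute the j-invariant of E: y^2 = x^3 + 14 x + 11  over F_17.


Delta = -16(4 a^3 + 27 b^2) mod 17 = 14
-1728 * (4 a)^3 = -1728 * (4*14)^3 mod 17 = 2
j = 2 * 14^(-1) mod 17 = 5

j = 5 (mod 17)


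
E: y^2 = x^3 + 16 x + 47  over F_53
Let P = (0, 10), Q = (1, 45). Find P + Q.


P != Q, so use the chord formula.
s = (y2 - y1) / (x2 - x1) = (35) / (1) mod 53 = 35
x3 = s^2 - x1 - x2 mod 53 = 35^2 - 0 - 1 = 5
y3 = s (x1 - x3) - y1 mod 53 = 35 * (0 - 5) - 10 = 27

P + Q = (5, 27)


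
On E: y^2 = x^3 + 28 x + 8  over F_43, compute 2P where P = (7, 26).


Doubling: s = (3 x1^2 + a) / (2 y1)
s = (3*7^2 + 28) / (2*26) mod 43 = 29
x3 = s^2 - 2 x1 mod 43 = 29^2 - 2*7 = 10
y3 = s (x1 - x3) - y1 mod 43 = 29 * (7 - 10) - 26 = 16

2P = (10, 16)


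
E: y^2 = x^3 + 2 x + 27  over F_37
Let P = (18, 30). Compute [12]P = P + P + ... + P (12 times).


k = 12 = 1100_2 (binary, LSB first: 0011)
Double-and-add from P = (18, 30):
  bit 0 = 0: acc unchanged = O
  bit 1 = 0: acc unchanged = O
  bit 2 = 1: acc = O + (17, 33) = (17, 33)
  bit 3 = 1: acc = (17, 33) + (15, 18) = (15, 19)

12P = (15, 19)


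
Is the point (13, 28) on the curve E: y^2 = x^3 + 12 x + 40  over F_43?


Check whether y^2 = x^3 + 12 x + 40 (mod 43) for (x, y) = (13, 28).
LHS: y^2 = 28^2 mod 43 = 10
RHS: x^3 + 12 x + 40 = 13^3 + 12*13 + 40 mod 43 = 28
LHS != RHS

No, not on the curve


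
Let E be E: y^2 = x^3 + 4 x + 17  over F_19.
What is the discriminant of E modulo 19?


4 a^3 + 27 b^2 = 4*4^3 + 27*17^2 = 256 + 7803 = 8059
Delta = -16 * (8059) = -128944
Delta mod 19 = 9

Delta = 9 (mod 19)


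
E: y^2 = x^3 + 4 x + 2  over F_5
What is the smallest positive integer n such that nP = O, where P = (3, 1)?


Compute successive multiples of P until we hit O:
  1P = (3, 1)
  2P = (3, 4)
  3P = O

ord(P) = 3


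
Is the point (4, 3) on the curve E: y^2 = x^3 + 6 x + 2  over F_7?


Check whether y^2 = x^3 + 6 x + 2 (mod 7) for (x, y) = (4, 3).
LHS: y^2 = 3^2 mod 7 = 2
RHS: x^3 + 6 x + 2 = 4^3 + 6*4 + 2 mod 7 = 6
LHS != RHS

No, not on the curve


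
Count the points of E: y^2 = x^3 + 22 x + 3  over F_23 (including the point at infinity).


For each x in F_23, count y with y^2 = x^3 + 22 x + 3 mod 23:
  x = 0: RHS = 3, y in [7, 16]  -> 2 point(s)
  x = 1: RHS = 3, y in [7, 16]  -> 2 point(s)
  x = 2: RHS = 9, y in [3, 20]  -> 2 point(s)
  x = 3: RHS = 4, y in [2, 21]  -> 2 point(s)
  x = 5: RHS = 8, y in [10, 13]  -> 2 point(s)
  x = 6: RHS = 6, y in [11, 12]  -> 2 point(s)
  x = 8: RHS = 1, y in [1, 22]  -> 2 point(s)
  x = 10: RHS = 4, y in [2, 21]  -> 2 point(s)
  x = 11: RHS = 12, y in [9, 14]  -> 2 point(s)
  x = 13: RHS = 2, y in [5, 18]  -> 2 point(s)
  x = 16: RHS = 12, y in [9, 14]  -> 2 point(s)
  x = 17: RHS = 0, y in [0]  -> 1 point(s)
  x = 19: RHS = 12, y in [9, 14]  -> 2 point(s)
  x = 20: RHS = 2, y in [5, 18]  -> 2 point(s)
  x = 22: RHS = 3, y in [7, 16]  -> 2 point(s)
Affine points: 29. Add the point at infinity: total = 30.

#E(F_23) = 30


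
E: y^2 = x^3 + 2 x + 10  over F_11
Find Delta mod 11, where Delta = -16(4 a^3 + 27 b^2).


4 a^3 + 27 b^2 = 4*2^3 + 27*10^2 = 32 + 2700 = 2732
Delta = -16 * (2732) = -43712
Delta mod 11 = 2

Delta = 2 (mod 11)


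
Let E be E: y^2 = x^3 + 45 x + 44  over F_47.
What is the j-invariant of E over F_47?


Delta = -16(4 a^3 + 27 b^2) mod 47 = 8
-1728 * (4 a)^3 = -1728 * (4*45)^3 mod 47 = 8
j = 8 * 8^(-1) mod 47 = 1

j = 1 (mod 47)


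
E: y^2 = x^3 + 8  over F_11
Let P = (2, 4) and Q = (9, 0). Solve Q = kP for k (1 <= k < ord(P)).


Enumerate multiples of P until we hit Q = (9, 0):
  1P = (2, 4)
  2P = (1, 3)
  3P = (9, 0)
Match found at i = 3.

k = 3


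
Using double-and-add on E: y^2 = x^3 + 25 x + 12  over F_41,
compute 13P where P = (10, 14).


k = 13 = 1101_2 (binary, LSB first: 1011)
Double-and-add from P = (10, 14):
  bit 0 = 1: acc = O + (10, 14) = (10, 14)
  bit 1 = 0: acc unchanged = (10, 14)
  bit 2 = 1: acc = (10, 14) + (21, 32) = (12, 20)
  bit 3 = 1: acc = (12, 20) + (3, 14) = (31, 22)

13P = (31, 22)


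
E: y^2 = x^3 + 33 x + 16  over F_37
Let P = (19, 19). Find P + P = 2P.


Doubling: s = (3 x1^2 + a) / (2 y1)
s = (3*19^2 + 33) / (2*19) mod 37 = 6
x3 = s^2 - 2 x1 mod 37 = 6^2 - 2*19 = 35
y3 = s (x1 - x3) - y1 mod 37 = 6 * (19 - 35) - 19 = 33

2P = (35, 33)


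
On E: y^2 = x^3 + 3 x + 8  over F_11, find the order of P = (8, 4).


Compute successive multiples of P until we hit O:
  1P = (8, 4)
  2P = (7, 8)
  3P = (1, 1)
  4P = (6, 0)
  5P = (1, 10)
  6P = (7, 3)
  7P = (8, 7)
  8P = O

ord(P) = 8


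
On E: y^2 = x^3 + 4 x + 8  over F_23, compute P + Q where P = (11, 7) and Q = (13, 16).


P != Q, so use the chord formula.
s = (y2 - y1) / (x2 - x1) = (9) / (2) mod 23 = 16
x3 = s^2 - x1 - x2 mod 23 = 16^2 - 11 - 13 = 2
y3 = s (x1 - x3) - y1 mod 23 = 16 * (11 - 2) - 7 = 22

P + Q = (2, 22)


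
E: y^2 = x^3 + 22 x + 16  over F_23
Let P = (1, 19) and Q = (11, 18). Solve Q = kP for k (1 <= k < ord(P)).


Enumerate multiples of P until we hit Q = (11, 18):
  1P = (1, 19)
  2P = (11, 18)
Match found at i = 2.

k = 2


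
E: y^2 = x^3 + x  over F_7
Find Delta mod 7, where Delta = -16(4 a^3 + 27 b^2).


4 a^3 + 27 b^2 = 4*1^3 + 27*0^2 = 4 + 0 = 4
Delta = -16 * (4) = -64
Delta mod 7 = 6

Delta = 6 (mod 7)


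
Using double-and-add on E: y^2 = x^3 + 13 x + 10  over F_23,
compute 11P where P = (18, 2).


k = 11 = 1011_2 (binary, LSB first: 1101)
Double-and-add from P = (18, 2):
  bit 0 = 1: acc = O + (18, 2) = (18, 2)
  bit 1 = 1: acc = (18, 2) + (11, 14) = (19, 3)
  bit 2 = 0: acc unchanged = (19, 3)
  bit 3 = 1: acc = (19, 3) + (5, 19) = (5, 4)

11P = (5, 4)


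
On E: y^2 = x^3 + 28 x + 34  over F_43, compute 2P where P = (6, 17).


Doubling: s = (3 x1^2 + a) / (2 y1)
s = (3*6^2 + 28) / (2*17) mod 43 = 4
x3 = s^2 - 2 x1 mod 43 = 4^2 - 2*6 = 4
y3 = s (x1 - x3) - y1 mod 43 = 4 * (6 - 4) - 17 = 34

2P = (4, 34)


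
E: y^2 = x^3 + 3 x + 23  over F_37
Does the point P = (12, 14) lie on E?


Check whether y^2 = x^3 + 3 x + 23 (mod 37) for (x, y) = (12, 14).
LHS: y^2 = 14^2 mod 37 = 11
RHS: x^3 + 3 x + 23 = 12^3 + 3*12 + 23 mod 37 = 11
LHS = RHS

Yes, on the curve


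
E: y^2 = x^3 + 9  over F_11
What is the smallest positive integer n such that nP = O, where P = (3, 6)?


Compute successive multiples of P until we hit O:
  1P = (3, 6)
  2P = (8, 2)
  3P = (9, 1)
  4P = (0, 8)
  5P = (6, 7)
  6P = (7, 0)
  7P = (6, 4)
  8P = (0, 3)
  ... (continuing to 12P)
  12P = O

ord(P) = 12


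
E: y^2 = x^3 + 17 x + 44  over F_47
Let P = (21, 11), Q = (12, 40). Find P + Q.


P != Q, so use the chord formula.
s = (y2 - y1) / (x2 - x1) = (29) / (38) mod 47 = 2
x3 = s^2 - x1 - x2 mod 47 = 2^2 - 21 - 12 = 18
y3 = s (x1 - x3) - y1 mod 47 = 2 * (21 - 18) - 11 = 42

P + Q = (18, 42)


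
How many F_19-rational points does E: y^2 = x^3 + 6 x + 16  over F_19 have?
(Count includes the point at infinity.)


For each x in F_19, count y with y^2 = x^3 + 6 x + 16 mod 19:
  x = 0: RHS = 16, y in [4, 15]  -> 2 point(s)
  x = 1: RHS = 4, y in [2, 17]  -> 2 point(s)
  x = 2: RHS = 17, y in [6, 13]  -> 2 point(s)
  x = 3: RHS = 4, y in [2, 17]  -> 2 point(s)
  x = 4: RHS = 9, y in [3, 16]  -> 2 point(s)
  x = 5: RHS = 0, y in [0]  -> 1 point(s)
  x = 8: RHS = 6, y in [5, 14]  -> 2 point(s)
  x = 9: RHS = 1, y in [1, 18]  -> 2 point(s)
  x = 11: RHS = 7, y in [8, 11]  -> 2 point(s)
  x = 12: RHS = 11, y in [7, 12]  -> 2 point(s)
  x = 13: RHS = 11, y in [7, 12]  -> 2 point(s)
  x = 15: RHS = 4, y in [2, 17]  -> 2 point(s)
  x = 16: RHS = 9, y in [3, 16]  -> 2 point(s)
  x = 18: RHS = 9, y in [3, 16]  -> 2 point(s)
Affine points: 27. Add the point at infinity: total = 28.

#E(F_19) = 28


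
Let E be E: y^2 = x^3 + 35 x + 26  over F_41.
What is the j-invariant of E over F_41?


Delta = -16(4 a^3 + 27 b^2) mod 41 = 18
-1728 * (4 a)^3 = -1728 * (4*35)^3 mod 41 = 1
j = 1 * 18^(-1) mod 41 = 16

j = 16 (mod 41)


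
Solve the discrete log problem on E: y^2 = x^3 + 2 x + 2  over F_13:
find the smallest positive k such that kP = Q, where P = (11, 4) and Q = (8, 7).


Enumerate multiples of P until we hit Q = (8, 7):
  1P = (11, 4)
  2P = (3, 10)
  3P = (2, 12)
  4P = (4, 10)
  5P = (12, 8)
  6P = (6, 3)
  7P = (8, 7)
Match found at i = 7.

k = 7


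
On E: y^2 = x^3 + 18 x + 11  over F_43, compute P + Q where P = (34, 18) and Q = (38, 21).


P != Q, so use the chord formula.
s = (y2 - y1) / (x2 - x1) = (3) / (4) mod 43 = 33
x3 = s^2 - x1 - x2 mod 43 = 33^2 - 34 - 38 = 28
y3 = s (x1 - x3) - y1 mod 43 = 33 * (34 - 28) - 18 = 8

P + Q = (28, 8)


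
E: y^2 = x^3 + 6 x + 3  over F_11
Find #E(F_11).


For each x in F_11, count y with y^2 = x^3 + 6 x + 3 mod 11:
  x = 0: RHS = 3, y in [5, 6]  -> 2 point(s)
  x = 2: RHS = 1, y in [1, 10]  -> 2 point(s)
  x = 3: RHS = 4, y in [2, 9]  -> 2 point(s)
  x = 4: RHS = 3, y in [5, 6]  -> 2 point(s)
  x = 5: RHS = 4, y in [2, 9]  -> 2 point(s)
  x = 7: RHS = 3, y in [5, 6]  -> 2 point(s)
  x = 9: RHS = 5, y in [4, 7]  -> 2 point(s)
Affine points: 14. Add the point at infinity: total = 15.

#E(F_11) = 15


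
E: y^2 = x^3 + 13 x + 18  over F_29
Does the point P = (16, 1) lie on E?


Check whether y^2 = x^3 + 13 x + 18 (mod 29) for (x, y) = (16, 1).
LHS: y^2 = 1^2 mod 29 = 1
RHS: x^3 + 13 x + 18 = 16^3 + 13*16 + 18 mod 29 = 1
LHS = RHS

Yes, on the curve


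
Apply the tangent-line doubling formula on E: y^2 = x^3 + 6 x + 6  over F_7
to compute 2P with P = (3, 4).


Doubling: s = (3 x1^2 + a) / (2 y1)
s = (3*3^2 + 6) / (2*4) mod 7 = 5
x3 = s^2 - 2 x1 mod 7 = 5^2 - 2*3 = 5
y3 = s (x1 - x3) - y1 mod 7 = 5 * (3 - 5) - 4 = 0

2P = (5, 0)


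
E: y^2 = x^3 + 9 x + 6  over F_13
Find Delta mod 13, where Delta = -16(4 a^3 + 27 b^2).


4 a^3 + 27 b^2 = 4*9^3 + 27*6^2 = 2916 + 972 = 3888
Delta = -16 * (3888) = -62208
Delta mod 13 = 10

Delta = 10 (mod 13)


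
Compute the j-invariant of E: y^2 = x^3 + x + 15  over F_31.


Delta = -16(4 a^3 + 27 b^2) mod 31 = 14
-1728 * (4 a)^3 = -1728 * (4*1)^3 mod 31 = 16
j = 16 * 14^(-1) mod 31 = 10

j = 10 (mod 31)


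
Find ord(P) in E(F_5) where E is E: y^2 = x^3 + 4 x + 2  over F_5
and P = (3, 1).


Compute successive multiples of P until we hit O:
  1P = (3, 1)
  2P = (3, 4)
  3P = O

ord(P) = 3
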